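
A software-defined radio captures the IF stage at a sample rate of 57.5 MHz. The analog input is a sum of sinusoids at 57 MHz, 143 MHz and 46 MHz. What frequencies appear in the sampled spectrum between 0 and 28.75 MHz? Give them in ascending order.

fs/2 = 28.75 MHz.
57 MHz > fs/2 = 28.75 MHz, folds to fs − 57 MHz = 0.5 MHz.
143 MHz mod fs = 28 MHz.
28 MHz ≤ fs/2 = 28.75 MHz, appears at 28 MHz.
46 MHz > fs/2 = 28.75 MHz, folds to fs − 46 MHz = 11.5 MHz.
Distinct values: {0.5 MHz, 11.5 MHz, 28 MHz}.

0.5 MHz, 11.5 MHz, 28 MHz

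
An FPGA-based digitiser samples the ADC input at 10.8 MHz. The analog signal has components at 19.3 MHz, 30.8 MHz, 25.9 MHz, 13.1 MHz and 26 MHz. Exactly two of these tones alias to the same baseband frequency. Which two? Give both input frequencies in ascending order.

13.1 MHz, 19.3 MHz

fs/2 = 5.4 MHz.
19.3 MHz mod fs = 8.5 MHz.
8.5 MHz > fs/2 = 5.4 MHz, folds to fs − 8.5 MHz = 2.3 MHz.
30.8 MHz mod fs = 9.2 MHz.
9.2 MHz > fs/2 = 5.4 MHz, folds to fs − 9.2 MHz = 1.6 MHz.
25.9 MHz mod fs = 4.3 MHz.
4.3 MHz ≤ fs/2 = 5.4 MHz, appears at 4.3 MHz.
13.1 MHz mod fs = 2.3 MHz.
2.3 MHz ≤ fs/2 = 5.4 MHz, appears at 2.3 MHz.
26 MHz mod fs = 4.4 MHz.
4.4 MHz ≤ fs/2 = 5.4 MHz, appears at 4.4 MHz.
13.1 MHz and 19.3 MHz both map to 2.3 MHz.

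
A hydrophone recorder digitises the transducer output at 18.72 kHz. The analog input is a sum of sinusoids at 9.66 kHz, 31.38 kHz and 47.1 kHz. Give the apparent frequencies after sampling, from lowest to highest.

fs/2 = 9.36 kHz.
9.66 kHz > fs/2 = 9.36 kHz, folds to fs − 9.66 kHz = 9.06 kHz.
31.38 kHz mod fs = 12.66 kHz.
12.66 kHz > fs/2 = 9.36 kHz, folds to fs − 12.66 kHz = 6.06 kHz.
47.1 kHz mod fs = 9.66 kHz.
9.66 kHz > fs/2 = 9.36 kHz, folds to fs − 9.66 kHz = 9.06 kHz.
Distinct values: {6.06 kHz, 9.06 kHz}.

6.06 kHz, 9.06 kHz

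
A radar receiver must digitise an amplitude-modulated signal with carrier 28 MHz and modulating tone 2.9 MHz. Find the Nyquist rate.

61.8 MHz

AM sidebands sit at fc ± fm = 25.1 MHz and 30.9 MHz.
Highest-frequency component: 30.9 MHz.
Nyquist rate = 2 × 30.9 MHz = 61.8 MHz.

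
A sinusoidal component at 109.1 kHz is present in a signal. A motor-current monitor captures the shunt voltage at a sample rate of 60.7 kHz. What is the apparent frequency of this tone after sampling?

109.1 kHz mod fs = 48.4 kHz.
48.4 kHz > fs/2 = 30.35 kHz, folds to fs − 48.4 kHz = 12.3 kHz.

12.3 kHz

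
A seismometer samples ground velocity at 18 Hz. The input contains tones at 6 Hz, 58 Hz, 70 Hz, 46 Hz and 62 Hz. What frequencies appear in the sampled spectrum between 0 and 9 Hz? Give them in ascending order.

fs/2 = 9 Hz.
6 Hz ≤ fs/2 = 9 Hz, passes unchanged.
58 Hz mod fs = 4 Hz.
4 Hz ≤ fs/2 = 9 Hz, appears at 4 Hz.
70 Hz mod fs = 16 Hz.
16 Hz > fs/2 = 9 Hz, folds to fs − 16 Hz = 2 Hz.
46 Hz mod fs = 10 Hz.
10 Hz > fs/2 = 9 Hz, folds to fs − 10 Hz = 8 Hz.
62 Hz mod fs = 8 Hz.
8 Hz ≤ fs/2 = 9 Hz, appears at 8 Hz.
Distinct values: {2 Hz, 4 Hz, 6 Hz, 8 Hz}.

2 Hz, 4 Hz, 6 Hz, 8 Hz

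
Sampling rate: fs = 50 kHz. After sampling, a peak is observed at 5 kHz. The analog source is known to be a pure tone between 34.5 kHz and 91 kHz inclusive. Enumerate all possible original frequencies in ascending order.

Frequencies that alias to 5 kHz are k·fs ± 5 kHz for integer k ≥ 0.
k=0: 5 kHz.
k=1: 45 kHz, 55 kHz.
k=2: 95 kHz, 105 kHz.
Within [34.5 kHz, 91 kHz]: 45 kHz, 55 kHz.

45 kHz, 55 kHz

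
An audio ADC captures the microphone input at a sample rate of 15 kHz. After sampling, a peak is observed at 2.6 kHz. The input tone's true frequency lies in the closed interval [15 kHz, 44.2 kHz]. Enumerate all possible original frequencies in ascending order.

Frequencies that alias to 2.6 kHz are k·fs ± 2.6 kHz for integer k ≥ 0.
k=0: 2.6 kHz.
k=1: 12.4 kHz, 17.6 kHz.
k=2: 27.4 kHz, 32.6 kHz.
k=3: 42.4 kHz, 47.6 kHz.
k=4: 57.4 kHz, 62.6 kHz.
Within [15 kHz, 44.2 kHz]: 17.6 kHz, 27.4 kHz, 32.6 kHz, 42.4 kHz.

17.6 kHz, 27.4 kHz, 32.6 kHz, 42.4 kHz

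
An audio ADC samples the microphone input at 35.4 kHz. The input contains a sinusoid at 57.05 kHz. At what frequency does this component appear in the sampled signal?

13.75 kHz

57.05 kHz mod fs = 21.65 kHz.
21.65 kHz > fs/2 = 17.7 kHz, folds to fs − 21.65 kHz = 13.75 kHz.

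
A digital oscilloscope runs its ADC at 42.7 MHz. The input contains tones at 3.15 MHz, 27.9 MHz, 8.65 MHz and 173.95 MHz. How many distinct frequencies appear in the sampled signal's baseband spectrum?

fs/2 = 21.35 MHz.
3.15 MHz ≤ fs/2 = 21.35 MHz, passes unchanged.
27.9 MHz > fs/2 = 21.35 MHz, folds to fs − 27.9 MHz = 14.8 MHz.
8.65 MHz ≤ fs/2 = 21.35 MHz, passes unchanged.
173.95 MHz mod fs = 3.15 MHz.
3.15 MHz ≤ fs/2 = 21.35 MHz, appears at 3.15 MHz.
Distinct values: {3.15 MHz, 8.65 MHz, 14.8 MHz} → 3.

3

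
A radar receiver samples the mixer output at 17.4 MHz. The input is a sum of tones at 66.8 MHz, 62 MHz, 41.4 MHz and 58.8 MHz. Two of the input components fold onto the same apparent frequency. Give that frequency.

fs/2 = 8.7 MHz.
66.8 MHz mod fs = 14.6 MHz.
14.6 MHz > fs/2 = 8.7 MHz, folds to fs − 14.6 MHz = 2.8 MHz.
62 MHz mod fs = 9.8 MHz.
9.8 MHz > fs/2 = 8.7 MHz, folds to fs − 9.8 MHz = 7.6 MHz.
41.4 MHz mod fs = 6.6 MHz.
6.6 MHz ≤ fs/2 = 8.7 MHz, appears at 6.6 MHz.
58.8 MHz mod fs = 6.6 MHz.
6.6 MHz ≤ fs/2 = 8.7 MHz, appears at 6.6 MHz.
41.4 MHz and 58.8 MHz both map to 6.6 MHz.

6.6 MHz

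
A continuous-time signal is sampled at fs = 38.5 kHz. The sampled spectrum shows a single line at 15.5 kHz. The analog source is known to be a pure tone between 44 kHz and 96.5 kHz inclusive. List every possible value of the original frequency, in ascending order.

54 kHz, 61.5 kHz, 92.5 kHz

Frequencies that alias to 15.5 kHz are k·fs ± 15.5 kHz for integer k ≥ 0.
k=0: 15.5 kHz.
k=1: 23 kHz, 54 kHz.
k=2: 61.5 kHz, 92.5 kHz.
k=3: 100 kHz, 131 kHz.
Within [44 kHz, 96.5 kHz]: 54 kHz, 61.5 kHz, 92.5 kHz.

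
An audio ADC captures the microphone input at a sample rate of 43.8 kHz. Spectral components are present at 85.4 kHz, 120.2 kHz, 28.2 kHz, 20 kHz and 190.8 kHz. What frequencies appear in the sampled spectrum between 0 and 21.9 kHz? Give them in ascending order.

2.2 kHz, 11.2 kHz, 15.6 kHz, 20 kHz

fs/2 = 21.9 kHz.
85.4 kHz mod fs = 41.6 kHz.
41.6 kHz > fs/2 = 21.9 kHz, folds to fs − 41.6 kHz = 2.2 kHz.
120.2 kHz mod fs = 32.6 kHz.
32.6 kHz > fs/2 = 21.9 kHz, folds to fs − 32.6 kHz = 11.2 kHz.
28.2 kHz > fs/2 = 21.9 kHz, folds to fs − 28.2 kHz = 15.6 kHz.
20 kHz ≤ fs/2 = 21.9 kHz, passes unchanged.
190.8 kHz mod fs = 15.6 kHz.
15.6 kHz ≤ fs/2 = 21.9 kHz, appears at 15.6 kHz.
Distinct values: {2.2 kHz, 11.2 kHz, 15.6 kHz, 20 kHz}.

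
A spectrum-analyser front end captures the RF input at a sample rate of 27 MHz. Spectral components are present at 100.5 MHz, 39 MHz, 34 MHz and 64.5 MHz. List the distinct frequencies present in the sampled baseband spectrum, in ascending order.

fs/2 = 13.5 MHz.
100.5 MHz mod fs = 19.5 MHz.
19.5 MHz > fs/2 = 13.5 MHz, folds to fs − 19.5 MHz = 7.5 MHz.
39 MHz mod fs = 12 MHz.
12 MHz ≤ fs/2 = 13.5 MHz, appears at 12 MHz.
34 MHz mod fs = 7 MHz.
7 MHz ≤ fs/2 = 13.5 MHz, appears at 7 MHz.
64.5 MHz mod fs = 10.5 MHz.
10.5 MHz ≤ fs/2 = 13.5 MHz, appears at 10.5 MHz.
Distinct values: {7 MHz, 7.5 MHz, 10.5 MHz, 12 MHz}.

7 MHz, 7.5 MHz, 10.5 MHz, 12 MHz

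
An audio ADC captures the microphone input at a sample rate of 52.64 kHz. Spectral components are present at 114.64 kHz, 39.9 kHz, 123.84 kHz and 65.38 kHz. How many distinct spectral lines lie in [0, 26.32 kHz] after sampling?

3

fs/2 = 26.32 kHz.
114.64 kHz mod fs = 9.36 kHz.
9.36 kHz ≤ fs/2 = 26.32 kHz, appears at 9.36 kHz.
39.9 kHz > fs/2 = 26.32 kHz, folds to fs − 39.9 kHz = 12.74 kHz.
123.84 kHz mod fs = 18.56 kHz.
18.56 kHz ≤ fs/2 = 26.32 kHz, appears at 18.56 kHz.
65.38 kHz mod fs = 12.74 kHz.
12.74 kHz ≤ fs/2 = 26.32 kHz, appears at 12.74 kHz.
Distinct values: {9.36 kHz, 12.74 kHz, 18.56 kHz} → 3.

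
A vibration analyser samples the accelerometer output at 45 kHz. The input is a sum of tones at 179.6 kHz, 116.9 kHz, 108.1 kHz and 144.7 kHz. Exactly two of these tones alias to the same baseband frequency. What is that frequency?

18.1 kHz

fs/2 = 22.5 kHz.
179.6 kHz mod fs = 44.6 kHz.
44.6 kHz > fs/2 = 22.5 kHz, folds to fs − 44.6 kHz = 0.4 kHz.
116.9 kHz mod fs = 26.9 kHz.
26.9 kHz > fs/2 = 22.5 kHz, folds to fs − 26.9 kHz = 18.1 kHz.
108.1 kHz mod fs = 18.1 kHz.
18.1 kHz ≤ fs/2 = 22.5 kHz, appears at 18.1 kHz.
144.7 kHz mod fs = 9.7 kHz.
9.7 kHz ≤ fs/2 = 22.5 kHz, appears at 9.7 kHz.
108.1 kHz and 116.9 kHz both map to 18.1 kHz.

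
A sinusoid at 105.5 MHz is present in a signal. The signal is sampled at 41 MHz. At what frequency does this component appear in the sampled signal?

105.5 MHz mod fs = 23.5 MHz.
23.5 MHz > fs/2 = 20.5 MHz, folds to fs − 23.5 MHz = 17.5 MHz.

17.5 MHz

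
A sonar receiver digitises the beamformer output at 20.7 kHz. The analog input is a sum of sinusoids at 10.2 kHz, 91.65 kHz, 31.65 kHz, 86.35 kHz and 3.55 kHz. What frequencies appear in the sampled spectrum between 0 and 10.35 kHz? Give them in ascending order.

fs/2 = 10.35 kHz.
10.2 kHz ≤ fs/2 = 10.35 kHz, passes unchanged.
91.65 kHz mod fs = 8.85 kHz.
8.85 kHz ≤ fs/2 = 10.35 kHz, appears at 8.85 kHz.
31.65 kHz mod fs = 10.95 kHz.
10.95 kHz > fs/2 = 10.35 kHz, folds to fs − 10.95 kHz = 9.75 kHz.
86.35 kHz mod fs = 3.55 kHz.
3.55 kHz ≤ fs/2 = 10.35 kHz, appears at 3.55 kHz.
3.55 kHz ≤ fs/2 = 10.35 kHz, passes unchanged.
Distinct values: {3.55 kHz, 8.85 kHz, 9.75 kHz, 10.2 kHz}.

3.55 kHz, 8.85 kHz, 9.75 kHz, 10.2 kHz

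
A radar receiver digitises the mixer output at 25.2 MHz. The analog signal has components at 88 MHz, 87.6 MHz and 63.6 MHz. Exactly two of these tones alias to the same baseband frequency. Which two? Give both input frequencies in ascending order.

63.6 MHz, 87.6 MHz

fs/2 = 12.6 MHz.
88 MHz mod fs = 12.4 MHz.
12.4 MHz ≤ fs/2 = 12.6 MHz, appears at 12.4 MHz.
87.6 MHz mod fs = 12 MHz.
12 MHz ≤ fs/2 = 12.6 MHz, appears at 12 MHz.
63.6 MHz mod fs = 13.2 MHz.
13.2 MHz > fs/2 = 12.6 MHz, folds to fs − 13.2 MHz = 12 MHz.
63.6 MHz and 87.6 MHz both map to 12 MHz.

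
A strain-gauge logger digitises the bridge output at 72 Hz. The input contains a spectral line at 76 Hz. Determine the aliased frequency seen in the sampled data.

4 Hz

76 Hz mod fs = 4 Hz.
4 Hz ≤ fs/2 = 36 Hz, appears at 4 Hz.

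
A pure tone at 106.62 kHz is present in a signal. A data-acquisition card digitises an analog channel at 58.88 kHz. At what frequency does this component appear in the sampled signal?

106.62 kHz mod fs = 47.74 kHz.
47.74 kHz > fs/2 = 29.44 kHz, folds to fs − 47.74 kHz = 11.14 kHz.

11.14 kHz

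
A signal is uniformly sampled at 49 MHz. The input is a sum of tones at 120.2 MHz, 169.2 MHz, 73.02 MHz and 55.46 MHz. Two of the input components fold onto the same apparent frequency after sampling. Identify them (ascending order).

120.2 MHz, 169.2 MHz

fs/2 = 24.5 MHz.
120.2 MHz mod fs = 22.2 MHz.
22.2 MHz ≤ fs/2 = 24.5 MHz, appears at 22.2 MHz.
169.2 MHz mod fs = 22.2 MHz.
22.2 MHz ≤ fs/2 = 24.5 MHz, appears at 22.2 MHz.
73.02 MHz mod fs = 24.02 MHz.
24.02 MHz ≤ fs/2 = 24.5 MHz, appears at 24.02 MHz.
55.46 MHz mod fs = 6.46 MHz.
6.46 MHz ≤ fs/2 = 24.5 MHz, appears at 6.46 MHz.
120.2 MHz and 169.2 MHz both map to 22.2 MHz.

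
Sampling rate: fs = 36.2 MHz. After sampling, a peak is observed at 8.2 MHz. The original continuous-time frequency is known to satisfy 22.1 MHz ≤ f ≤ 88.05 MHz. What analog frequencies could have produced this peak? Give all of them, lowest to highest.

28 MHz, 44.4 MHz, 64.2 MHz, 80.6 MHz

Frequencies that alias to 8.2 MHz are k·fs ± 8.2 MHz for integer k ≥ 0.
k=0: 8.2 MHz.
k=1: 28 MHz, 44.4 MHz.
k=2: 64.2 MHz, 80.6 MHz.
k=3: 100.4 MHz, 116.8 MHz.
Within [22.1 MHz, 88.05 MHz]: 28 MHz, 44.4 MHz, 64.2 MHz, 80.6 MHz.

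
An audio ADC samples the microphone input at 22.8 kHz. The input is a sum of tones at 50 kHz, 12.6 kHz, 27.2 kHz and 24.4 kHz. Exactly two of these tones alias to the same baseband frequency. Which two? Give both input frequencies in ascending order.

fs/2 = 11.4 kHz.
50 kHz mod fs = 4.4 kHz.
4.4 kHz ≤ fs/2 = 11.4 kHz, appears at 4.4 kHz.
12.6 kHz > fs/2 = 11.4 kHz, folds to fs − 12.6 kHz = 10.2 kHz.
27.2 kHz mod fs = 4.4 kHz.
4.4 kHz ≤ fs/2 = 11.4 kHz, appears at 4.4 kHz.
24.4 kHz mod fs = 1.6 kHz.
1.6 kHz ≤ fs/2 = 11.4 kHz, appears at 1.6 kHz.
27.2 kHz and 50 kHz both map to 4.4 kHz.

27.2 kHz, 50 kHz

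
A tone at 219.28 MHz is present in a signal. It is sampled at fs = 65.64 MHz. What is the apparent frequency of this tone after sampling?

22.36 MHz

219.28 MHz mod fs = 22.36 MHz.
22.36 MHz ≤ fs/2 = 32.82 MHz, appears at 22.36 MHz.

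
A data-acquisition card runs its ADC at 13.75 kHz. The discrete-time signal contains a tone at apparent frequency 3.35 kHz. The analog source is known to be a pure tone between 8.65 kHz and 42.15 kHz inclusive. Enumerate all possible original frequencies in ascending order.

Frequencies that alias to 3.35 kHz are k·fs ± 3.35 kHz for integer k ≥ 0.
k=0: 3.35 kHz.
k=1: 10.4 kHz, 17.1 kHz.
k=2: 24.15 kHz, 30.85 kHz.
k=3: 37.9 kHz, 44.6 kHz.
k=4: 51.65 kHz, 58.35 kHz.
Within [8.65 kHz, 42.15 kHz]: 10.4 kHz, 17.1 kHz, 24.15 kHz, 30.85 kHz, 37.9 kHz.

10.4 kHz, 17.1 kHz, 24.15 kHz, 30.85 kHz, 37.9 kHz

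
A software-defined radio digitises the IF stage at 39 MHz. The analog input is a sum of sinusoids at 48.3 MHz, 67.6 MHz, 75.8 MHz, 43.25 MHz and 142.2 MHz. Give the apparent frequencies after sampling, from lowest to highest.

2.2 MHz, 4.25 MHz, 9.3 MHz, 10.4 MHz, 13.8 MHz

fs/2 = 19.5 MHz.
48.3 MHz mod fs = 9.3 MHz.
9.3 MHz ≤ fs/2 = 19.5 MHz, appears at 9.3 MHz.
67.6 MHz mod fs = 28.6 MHz.
28.6 MHz > fs/2 = 19.5 MHz, folds to fs − 28.6 MHz = 10.4 MHz.
75.8 MHz mod fs = 36.8 MHz.
36.8 MHz > fs/2 = 19.5 MHz, folds to fs − 36.8 MHz = 2.2 MHz.
43.25 MHz mod fs = 4.25 MHz.
4.25 MHz ≤ fs/2 = 19.5 MHz, appears at 4.25 MHz.
142.2 MHz mod fs = 25.2 MHz.
25.2 MHz > fs/2 = 19.5 MHz, folds to fs − 25.2 MHz = 13.8 MHz.
Distinct values: {2.2 MHz, 4.25 MHz, 9.3 MHz, 10.4 MHz, 13.8 MHz}.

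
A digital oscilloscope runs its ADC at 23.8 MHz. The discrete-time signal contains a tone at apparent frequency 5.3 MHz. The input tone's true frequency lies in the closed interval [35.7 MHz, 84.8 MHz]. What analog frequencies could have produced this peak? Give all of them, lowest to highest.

42.3 MHz, 52.9 MHz, 66.1 MHz, 76.7 MHz

Frequencies that alias to 5.3 MHz are k·fs ± 5.3 MHz for integer k ≥ 0.
k=0: 5.3 MHz.
k=1: 18.5 MHz, 29.1 MHz.
k=2: 42.3 MHz, 52.9 MHz.
k=3: 66.1 MHz, 76.7 MHz.
k=4: 89.9 MHz, 100.5 MHz.
Within [35.7 MHz, 84.8 MHz]: 42.3 MHz, 52.9 MHz, 66.1 MHz, 76.7 MHz.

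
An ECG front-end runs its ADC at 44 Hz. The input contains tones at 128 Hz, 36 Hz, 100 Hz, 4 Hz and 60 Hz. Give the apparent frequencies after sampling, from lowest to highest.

4 Hz, 8 Hz, 12 Hz, 16 Hz

fs/2 = 22 Hz.
128 Hz mod fs = 40 Hz.
40 Hz > fs/2 = 22 Hz, folds to fs − 40 Hz = 4 Hz.
36 Hz > fs/2 = 22 Hz, folds to fs − 36 Hz = 8 Hz.
100 Hz mod fs = 12 Hz.
12 Hz ≤ fs/2 = 22 Hz, appears at 12 Hz.
4 Hz ≤ fs/2 = 22 Hz, passes unchanged.
60 Hz mod fs = 16 Hz.
16 Hz ≤ fs/2 = 22 Hz, appears at 16 Hz.
Distinct values: {4 Hz, 8 Hz, 12 Hz, 16 Hz}.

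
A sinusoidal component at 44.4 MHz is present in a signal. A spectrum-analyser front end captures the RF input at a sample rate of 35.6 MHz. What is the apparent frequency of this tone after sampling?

44.4 MHz mod fs = 8.8 MHz.
8.8 MHz ≤ fs/2 = 17.8 MHz, appears at 8.8 MHz.

8.8 MHz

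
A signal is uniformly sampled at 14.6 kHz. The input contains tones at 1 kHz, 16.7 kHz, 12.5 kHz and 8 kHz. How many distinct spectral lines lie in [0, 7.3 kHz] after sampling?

3

fs/2 = 7.3 kHz.
1 kHz ≤ fs/2 = 7.3 kHz, passes unchanged.
16.7 kHz mod fs = 2.1 kHz.
2.1 kHz ≤ fs/2 = 7.3 kHz, appears at 2.1 kHz.
12.5 kHz > fs/2 = 7.3 kHz, folds to fs − 12.5 kHz = 2.1 kHz.
8 kHz > fs/2 = 7.3 kHz, folds to fs − 8 kHz = 6.6 kHz.
Distinct values: {1 kHz, 2.1 kHz, 6.6 kHz} → 3.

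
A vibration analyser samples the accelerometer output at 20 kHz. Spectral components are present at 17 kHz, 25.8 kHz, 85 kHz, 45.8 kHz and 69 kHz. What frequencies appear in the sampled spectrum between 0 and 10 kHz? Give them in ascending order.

fs/2 = 10 kHz.
17 kHz > fs/2 = 10 kHz, folds to fs − 17 kHz = 3 kHz.
25.8 kHz mod fs = 5.8 kHz.
5.8 kHz ≤ fs/2 = 10 kHz, appears at 5.8 kHz.
85 kHz mod fs = 5 kHz.
5 kHz ≤ fs/2 = 10 kHz, appears at 5 kHz.
45.8 kHz mod fs = 5.8 kHz.
5.8 kHz ≤ fs/2 = 10 kHz, appears at 5.8 kHz.
69 kHz mod fs = 9 kHz.
9 kHz ≤ fs/2 = 10 kHz, appears at 9 kHz.
Distinct values: {3 kHz, 5 kHz, 5.8 kHz, 9 kHz}.

3 kHz, 5 kHz, 5.8 kHz, 9 kHz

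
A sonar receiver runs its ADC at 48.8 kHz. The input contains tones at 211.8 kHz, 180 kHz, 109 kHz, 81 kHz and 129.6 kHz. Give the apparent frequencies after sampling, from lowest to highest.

fs/2 = 24.4 kHz.
211.8 kHz mod fs = 16.6 kHz.
16.6 kHz ≤ fs/2 = 24.4 kHz, appears at 16.6 kHz.
180 kHz mod fs = 33.6 kHz.
33.6 kHz > fs/2 = 24.4 kHz, folds to fs − 33.6 kHz = 15.2 kHz.
109 kHz mod fs = 11.4 kHz.
11.4 kHz ≤ fs/2 = 24.4 kHz, appears at 11.4 kHz.
81 kHz mod fs = 32.2 kHz.
32.2 kHz > fs/2 = 24.4 kHz, folds to fs − 32.2 kHz = 16.6 kHz.
129.6 kHz mod fs = 32 kHz.
32 kHz > fs/2 = 24.4 kHz, folds to fs − 32 kHz = 16.8 kHz.
Distinct values: {11.4 kHz, 15.2 kHz, 16.6 kHz, 16.8 kHz}.

11.4 kHz, 15.2 kHz, 16.6 kHz, 16.8 kHz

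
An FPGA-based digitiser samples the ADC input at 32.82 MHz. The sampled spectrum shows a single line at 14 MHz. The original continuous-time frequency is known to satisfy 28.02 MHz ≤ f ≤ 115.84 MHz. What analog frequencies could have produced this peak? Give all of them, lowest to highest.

46.82 MHz, 51.64 MHz, 79.64 MHz, 84.46 MHz, 112.46 MHz

Frequencies that alias to 14 MHz are k·fs ± 14 MHz for integer k ≥ 0.
k=0: 14 MHz.
k=1: 18.82 MHz, 46.82 MHz.
k=2: 51.64 MHz, 79.64 MHz.
k=3: 84.46 MHz, 112.46 MHz.
k=4: 117.28 MHz, 145.28 MHz.
Within [28.02 MHz, 115.84 MHz]: 46.82 MHz, 51.64 MHz, 79.64 MHz, 84.46 MHz, 112.46 MHz.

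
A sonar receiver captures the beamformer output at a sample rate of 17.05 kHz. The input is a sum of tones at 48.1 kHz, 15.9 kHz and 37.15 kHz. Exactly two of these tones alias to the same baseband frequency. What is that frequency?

3.05 kHz

fs/2 = 8.525 kHz.
48.1 kHz mod fs = 14 kHz.
14 kHz > fs/2 = 8.525 kHz, folds to fs − 14 kHz = 3.05 kHz.
15.9 kHz > fs/2 = 8.525 kHz, folds to fs − 15.9 kHz = 1.15 kHz.
37.15 kHz mod fs = 3.05 kHz.
3.05 kHz ≤ fs/2 = 8.525 kHz, appears at 3.05 kHz.
37.15 kHz and 48.1 kHz both map to 3.05 kHz.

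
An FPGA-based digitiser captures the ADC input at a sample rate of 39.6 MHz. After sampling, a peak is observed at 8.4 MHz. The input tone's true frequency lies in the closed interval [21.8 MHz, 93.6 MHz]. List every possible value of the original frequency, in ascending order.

31.2 MHz, 48 MHz, 70.8 MHz, 87.6 MHz

Frequencies that alias to 8.4 MHz are k·fs ± 8.4 MHz for integer k ≥ 0.
k=0: 8.4 MHz.
k=1: 31.2 MHz, 48 MHz.
k=2: 70.8 MHz, 87.6 MHz.
k=3: 110.4 MHz, 127.2 MHz.
Within [21.8 MHz, 93.6 MHz]: 31.2 MHz, 48 MHz, 70.8 MHz, 87.6 MHz.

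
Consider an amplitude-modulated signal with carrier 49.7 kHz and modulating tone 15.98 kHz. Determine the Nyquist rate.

131.36 kHz

AM sidebands sit at fc ± fm = 33.72 kHz and 65.68 kHz.
Highest-frequency component: 65.68 kHz.
Nyquist rate = 2 × 65.68 kHz = 131.36 kHz.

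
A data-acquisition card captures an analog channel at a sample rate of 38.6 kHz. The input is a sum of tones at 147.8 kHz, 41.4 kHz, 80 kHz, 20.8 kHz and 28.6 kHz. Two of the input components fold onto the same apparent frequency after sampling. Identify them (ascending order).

fs/2 = 19.3 kHz.
147.8 kHz mod fs = 32 kHz.
32 kHz > fs/2 = 19.3 kHz, folds to fs − 32 kHz = 6.6 kHz.
41.4 kHz mod fs = 2.8 kHz.
2.8 kHz ≤ fs/2 = 19.3 kHz, appears at 2.8 kHz.
80 kHz mod fs = 2.8 kHz.
2.8 kHz ≤ fs/2 = 19.3 kHz, appears at 2.8 kHz.
20.8 kHz > fs/2 = 19.3 kHz, folds to fs − 20.8 kHz = 17.8 kHz.
28.6 kHz > fs/2 = 19.3 kHz, folds to fs − 28.6 kHz = 10 kHz.
41.4 kHz and 80 kHz both map to 2.8 kHz.

41.4 kHz, 80 kHz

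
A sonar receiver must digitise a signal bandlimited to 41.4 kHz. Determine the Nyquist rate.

82.8 kHz

Nyquist rate = 2 × 41.4 kHz = 82.8 kHz.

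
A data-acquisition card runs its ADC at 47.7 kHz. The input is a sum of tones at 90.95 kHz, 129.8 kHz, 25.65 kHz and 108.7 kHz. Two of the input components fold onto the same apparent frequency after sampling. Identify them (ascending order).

108.7 kHz, 129.8 kHz

fs/2 = 23.85 kHz.
90.95 kHz mod fs = 43.25 kHz.
43.25 kHz > fs/2 = 23.85 kHz, folds to fs − 43.25 kHz = 4.45 kHz.
129.8 kHz mod fs = 34.4 kHz.
34.4 kHz > fs/2 = 23.85 kHz, folds to fs − 34.4 kHz = 13.3 kHz.
25.65 kHz > fs/2 = 23.85 kHz, folds to fs − 25.65 kHz = 22.05 kHz.
108.7 kHz mod fs = 13.3 kHz.
13.3 kHz ≤ fs/2 = 23.85 kHz, appears at 13.3 kHz.
108.7 kHz and 129.8 kHz both map to 13.3 kHz.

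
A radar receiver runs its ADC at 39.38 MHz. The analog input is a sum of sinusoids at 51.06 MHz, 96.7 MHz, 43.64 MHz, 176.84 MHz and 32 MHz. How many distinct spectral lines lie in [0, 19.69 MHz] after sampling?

fs/2 = 19.69 MHz.
51.06 MHz mod fs = 11.68 MHz.
11.68 MHz ≤ fs/2 = 19.69 MHz, appears at 11.68 MHz.
96.7 MHz mod fs = 17.94 MHz.
17.94 MHz ≤ fs/2 = 19.69 MHz, appears at 17.94 MHz.
43.64 MHz mod fs = 4.26 MHz.
4.26 MHz ≤ fs/2 = 19.69 MHz, appears at 4.26 MHz.
176.84 MHz mod fs = 19.32 MHz.
19.32 MHz ≤ fs/2 = 19.69 MHz, appears at 19.32 MHz.
32 MHz > fs/2 = 19.69 MHz, folds to fs − 32 MHz = 7.38 MHz.
Distinct values: {4.26 MHz, 7.38 MHz, 11.68 MHz, 17.94 MHz, 19.32 MHz} → 5.

5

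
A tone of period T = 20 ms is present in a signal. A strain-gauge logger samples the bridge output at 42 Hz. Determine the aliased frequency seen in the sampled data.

T = 20 ms → f = 1/T = 50 Hz.
50 Hz mod fs = 8 Hz.
8 Hz ≤ fs/2 = 21 Hz, appears at 8 Hz.

8 Hz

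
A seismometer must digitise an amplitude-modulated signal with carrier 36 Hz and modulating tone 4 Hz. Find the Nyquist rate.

80 Hz

AM sidebands sit at fc ± fm = 32 Hz and 40 Hz.
Highest-frequency component: 40 Hz.
Nyquist rate = 2 × 40 Hz = 80 Hz.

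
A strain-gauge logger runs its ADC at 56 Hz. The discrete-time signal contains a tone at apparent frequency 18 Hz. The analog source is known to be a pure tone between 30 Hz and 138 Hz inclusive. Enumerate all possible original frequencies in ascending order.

38 Hz, 74 Hz, 94 Hz, 130 Hz

Frequencies that alias to 18 Hz are k·fs ± 18 Hz for integer k ≥ 0.
k=0: 18 Hz.
k=1: 38 Hz, 74 Hz.
k=2: 94 Hz, 130 Hz.
k=3: 150 Hz, 186 Hz.
Within [30 Hz, 138 Hz]: 38 Hz, 74 Hz, 94 Hz, 130 Hz.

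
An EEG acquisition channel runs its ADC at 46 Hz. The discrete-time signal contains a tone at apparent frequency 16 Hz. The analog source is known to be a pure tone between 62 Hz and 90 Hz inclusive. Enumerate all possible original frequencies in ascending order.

62 Hz, 76 Hz

Frequencies that alias to 16 Hz are k·fs ± 16 Hz for integer k ≥ 0.
k=0: 16 Hz.
k=1: 30 Hz, 62 Hz.
k=2: 76 Hz, 108 Hz.
k=3: 122 Hz, 154 Hz.
Within [62 Hz, 90 Hz]: 62 Hz, 76 Hz.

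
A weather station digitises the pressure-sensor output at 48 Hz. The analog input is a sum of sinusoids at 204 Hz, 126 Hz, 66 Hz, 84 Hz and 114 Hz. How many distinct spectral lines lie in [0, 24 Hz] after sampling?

2

fs/2 = 24 Hz.
204 Hz mod fs = 12 Hz.
12 Hz ≤ fs/2 = 24 Hz, appears at 12 Hz.
126 Hz mod fs = 30 Hz.
30 Hz > fs/2 = 24 Hz, folds to fs − 30 Hz = 18 Hz.
66 Hz mod fs = 18 Hz.
18 Hz ≤ fs/2 = 24 Hz, appears at 18 Hz.
84 Hz mod fs = 36 Hz.
36 Hz > fs/2 = 24 Hz, folds to fs − 36 Hz = 12 Hz.
114 Hz mod fs = 18 Hz.
18 Hz ≤ fs/2 = 24 Hz, appears at 18 Hz.
Distinct values: {12 Hz, 18 Hz} → 2.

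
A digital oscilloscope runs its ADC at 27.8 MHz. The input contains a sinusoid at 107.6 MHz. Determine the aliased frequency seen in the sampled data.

107.6 MHz mod fs = 24.2 MHz.
24.2 MHz > fs/2 = 13.9 MHz, folds to fs − 24.2 MHz = 3.6 MHz.

3.6 MHz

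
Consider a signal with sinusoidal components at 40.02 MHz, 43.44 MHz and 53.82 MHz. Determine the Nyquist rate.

107.64 MHz

Highest-frequency component: 53.82 MHz.
Nyquist rate = 2 × 53.82 MHz = 107.64 MHz.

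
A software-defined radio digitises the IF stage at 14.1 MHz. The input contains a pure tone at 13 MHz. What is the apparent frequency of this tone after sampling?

1.1 MHz

13 MHz > fs/2 = 7.05 MHz, folds to fs − 13 MHz = 1.1 MHz.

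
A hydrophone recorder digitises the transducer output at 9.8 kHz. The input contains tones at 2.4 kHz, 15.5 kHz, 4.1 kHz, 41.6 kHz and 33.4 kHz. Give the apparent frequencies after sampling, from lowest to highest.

2.4 kHz, 4 kHz, 4.1 kHz

fs/2 = 4.9 kHz.
2.4 kHz ≤ fs/2 = 4.9 kHz, passes unchanged.
15.5 kHz mod fs = 5.7 kHz.
5.7 kHz > fs/2 = 4.9 kHz, folds to fs − 5.7 kHz = 4.1 kHz.
4.1 kHz ≤ fs/2 = 4.9 kHz, passes unchanged.
41.6 kHz mod fs = 2.4 kHz.
2.4 kHz ≤ fs/2 = 4.9 kHz, appears at 2.4 kHz.
33.4 kHz mod fs = 4 kHz.
4 kHz ≤ fs/2 = 4.9 kHz, appears at 4 kHz.
Distinct values: {2.4 kHz, 4 kHz, 4.1 kHz}.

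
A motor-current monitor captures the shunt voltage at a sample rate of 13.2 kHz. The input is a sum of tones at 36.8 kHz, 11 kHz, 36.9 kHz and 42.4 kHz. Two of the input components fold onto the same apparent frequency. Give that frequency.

fs/2 = 6.6 kHz.
36.8 kHz mod fs = 10.4 kHz.
10.4 kHz > fs/2 = 6.6 kHz, folds to fs − 10.4 kHz = 2.8 kHz.
11 kHz > fs/2 = 6.6 kHz, folds to fs − 11 kHz = 2.2 kHz.
36.9 kHz mod fs = 10.5 kHz.
10.5 kHz > fs/2 = 6.6 kHz, folds to fs − 10.5 kHz = 2.7 kHz.
42.4 kHz mod fs = 2.8 kHz.
2.8 kHz ≤ fs/2 = 6.6 kHz, appears at 2.8 kHz.
36.8 kHz and 42.4 kHz both map to 2.8 kHz.

2.8 kHz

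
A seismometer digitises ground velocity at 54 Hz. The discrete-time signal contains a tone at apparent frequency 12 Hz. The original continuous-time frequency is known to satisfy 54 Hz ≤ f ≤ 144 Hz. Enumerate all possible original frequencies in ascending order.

Frequencies that alias to 12 Hz are k·fs ± 12 Hz for integer k ≥ 0.
k=0: 12 Hz.
k=1: 42 Hz, 66 Hz.
k=2: 96 Hz, 120 Hz.
k=3: 150 Hz, 174 Hz.
Within [54 Hz, 144 Hz]: 66 Hz, 96 Hz, 120 Hz.

66 Hz, 96 Hz, 120 Hz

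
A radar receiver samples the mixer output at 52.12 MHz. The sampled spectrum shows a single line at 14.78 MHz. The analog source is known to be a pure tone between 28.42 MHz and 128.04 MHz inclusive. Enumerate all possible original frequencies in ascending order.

Frequencies that alias to 14.78 MHz are k·fs ± 14.78 MHz for integer k ≥ 0.
k=0: 14.78 MHz.
k=1: 37.34 MHz, 66.9 MHz.
k=2: 89.46 MHz, 119.02 MHz.
k=3: 141.58 MHz, 171.14 MHz.
Within [28.42 MHz, 128.04 MHz]: 37.34 MHz, 66.9 MHz, 89.46 MHz, 119.02 MHz.

37.34 MHz, 66.9 MHz, 89.46 MHz, 119.02 MHz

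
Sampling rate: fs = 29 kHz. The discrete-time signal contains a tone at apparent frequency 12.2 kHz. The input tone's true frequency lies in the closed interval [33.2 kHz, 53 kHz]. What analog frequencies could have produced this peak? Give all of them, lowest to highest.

Frequencies that alias to 12.2 kHz are k·fs ± 12.2 kHz for integer k ≥ 0.
k=0: 12.2 kHz.
k=1: 16.8 kHz, 41.2 kHz.
k=2: 45.8 kHz, 70.2 kHz.
k=3: 74.8 kHz, 99.2 kHz.
Within [33.2 kHz, 53 kHz]: 41.2 kHz, 45.8 kHz.

41.2 kHz, 45.8 kHz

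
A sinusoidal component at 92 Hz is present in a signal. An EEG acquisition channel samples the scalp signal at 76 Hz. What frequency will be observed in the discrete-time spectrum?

16 Hz

92 Hz mod fs = 16 Hz.
16 Hz ≤ fs/2 = 38 Hz, appears at 16 Hz.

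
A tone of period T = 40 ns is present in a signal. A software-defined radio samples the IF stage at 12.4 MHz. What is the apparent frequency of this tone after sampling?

T = 40 ns → f = 1/T = 25 MHz.
25 MHz mod fs = 0.2 MHz.
0.2 MHz ≤ fs/2 = 6.2 MHz, appears at 0.2 MHz.

0.2 MHz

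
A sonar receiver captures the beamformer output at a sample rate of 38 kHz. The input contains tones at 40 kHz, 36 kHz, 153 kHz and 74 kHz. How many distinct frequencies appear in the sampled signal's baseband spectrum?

2

fs/2 = 19 kHz.
40 kHz mod fs = 2 kHz.
2 kHz ≤ fs/2 = 19 kHz, appears at 2 kHz.
36 kHz > fs/2 = 19 kHz, folds to fs − 36 kHz = 2 kHz.
153 kHz mod fs = 1 kHz.
1 kHz ≤ fs/2 = 19 kHz, appears at 1 kHz.
74 kHz mod fs = 36 kHz.
36 kHz > fs/2 = 19 kHz, folds to fs − 36 kHz = 2 kHz.
Distinct values: {1 kHz, 2 kHz} → 2.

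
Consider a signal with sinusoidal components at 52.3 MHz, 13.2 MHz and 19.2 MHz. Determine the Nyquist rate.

104.6 MHz

Highest-frequency component: 52.3 MHz.
Nyquist rate = 2 × 52.3 MHz = 104.6 MHz.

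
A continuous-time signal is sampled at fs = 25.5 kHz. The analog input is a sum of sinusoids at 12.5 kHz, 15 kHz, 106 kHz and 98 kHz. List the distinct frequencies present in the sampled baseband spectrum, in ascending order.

4 kHz, 10.5 kHz, 12.5 kHz

fs/2 = 12.75 kHz.
12.5 kHz ≤ fs/2 = 12.75 kHz, passes unchanged.
15 kHz > fs/2 = 12.75 kHz, folds to fs − 15 kHz = 10.5 kHz.
106 kHz mod fs = 4 kHz.
4 kHz ≤ fs/2 = 12.75 kHz, appears at 4 kHz.
98 kHz mod fs = 21.5 kHz.
21.5 kHz > fs/2 = 12.75 kHz, folds to fs − 21.5 kHz = 4 kHz.
Distinct values: {4 kHz, 10.5 kHz, 12.5 kHz}.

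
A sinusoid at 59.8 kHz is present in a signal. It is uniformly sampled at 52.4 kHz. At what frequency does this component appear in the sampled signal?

7.4 kHz

59.8 kHz mod fs = 7.4 kHz.
7.4 kHz ≤ fs/2 = 26.2 kHz, appears at 7.4 kHz.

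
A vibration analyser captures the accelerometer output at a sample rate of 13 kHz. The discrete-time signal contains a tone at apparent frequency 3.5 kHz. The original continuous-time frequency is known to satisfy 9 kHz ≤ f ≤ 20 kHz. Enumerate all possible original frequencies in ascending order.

9.5 kHz, 16.5 kHz

Frequencies that alias to 3.5 kHz are k·fs ± 3.5 kHz for integer k ≥ 0.
k=0: 3.5 kHz.
k=1: 9.5 kHz, 16.5 kHz.
k=2: 22.5 kHz, 29.5 kHz.
Within [9 kHz, 20 kHz]: 9.5 kHz, 16.5 kHz.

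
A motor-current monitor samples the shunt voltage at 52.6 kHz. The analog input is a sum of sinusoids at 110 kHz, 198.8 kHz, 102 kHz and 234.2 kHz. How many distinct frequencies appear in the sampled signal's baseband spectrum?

fs/2 = 26.3 kHz.
110 kHz mod fs = 4.8 kHz.
4.8 kHz ≤ fs/2 = 26.3 kHz, appears at 4.8 kHz.
198.8 kHz mod fs = 41 kHz.
41 kHz > fs/2 = 26.3 kHz, folds to fs − 41 kHz = 11.6 kHz.
102 kHz mod fs = 49.4 kHz.
49.4 kHz > fs/2 = 26.3 kHz, folds to fs − 49.4 kHz = 3.2 kHz.
234.2 kHz mod fs = 23.8 kHz.
23.8 kHz ≤ fs/2 = 26.3 kHz, appears at 23.8 kHz.
Distinct values: {3.2 kHz, 4.8 kHz, 11.6 kHz, 23.8 kHz} → 4.

4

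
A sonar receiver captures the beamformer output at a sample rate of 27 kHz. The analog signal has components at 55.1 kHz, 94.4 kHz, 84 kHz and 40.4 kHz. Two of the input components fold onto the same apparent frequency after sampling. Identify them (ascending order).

40.4 kHz, 94.4 kHz

fs/2 = 13.5 kHz.
55.1 kHz mod fs = 1.1 kHz.
1.1 kHz ≤ fs/2 = 13.5 kHz, appears at 1.1 kHz.
94.4 kHz mod fs = 13.4 kHz.
13.4 kHz ≤ fs/2 = 13.5 kHz, appears at 13.4 kHz.
84 kHz mod fs = 3 kHz.
3 kHz ≤ fs/2 = 13.5 kHz, appears at 3 kHz.
40.4 kHz mod fs = 13.4 kHz.
13.4 kHz ≤ fs/2 = 13.5 kHz, appears at 13.4 kHz.
40.4 kHz and 94.4 kHz both map to 13.4 kHz.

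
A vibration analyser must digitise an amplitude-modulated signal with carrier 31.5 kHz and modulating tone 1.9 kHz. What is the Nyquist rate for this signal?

66.8 kHz

AM sidebands sit at fc ± fm = 29.6 kHz and 33.4 kHz.
Highest-frequency component: 33.4 kHz.
Nyquist rate = 2 × 33.4 kHz = 66.8 kHz.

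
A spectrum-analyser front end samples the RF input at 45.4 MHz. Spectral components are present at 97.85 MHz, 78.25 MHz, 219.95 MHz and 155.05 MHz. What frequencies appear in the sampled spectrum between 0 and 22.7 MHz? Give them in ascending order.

7.05 MHz, 12.55 MHz, 18.85 MHz

fs/2 = 22.7 MHz.
97.85 MHz mod fs = 7.05 MHz.
7.05 MHz ≤ fs/2 = 22.7 MHz, appears at 7.05 MHz.
78.25 MHz mod fs = 32.85 MHz.
32.85 MHz > fs/2 = 22.7 MHz, folds to fs − 32.85 MHz = 12.55 MHz.
219.95 MHz mod fs = 38.35 MHz.
38.35 MHz > fs/2 = 22.7 MHz, folds to fs − 38.35 MHz = 7.05 MHz.
155.05 MHz mod fs = 18.85 MHz.
18.85 MHz ≤ fs/2 = 22.7 MHz, appears at 18.85 MHz.
Distinct values: {7.05 MHz, 12.55 MHz, 18.85 MHz}.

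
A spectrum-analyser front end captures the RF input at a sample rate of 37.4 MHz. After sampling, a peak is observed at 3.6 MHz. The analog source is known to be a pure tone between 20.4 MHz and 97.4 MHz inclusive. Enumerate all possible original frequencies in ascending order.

Frequencies that alias to 3.6 MHz are k·fs ± 3.6 MHz for integer k ≥ 0.
k=0: 3.6 MHz.
k=1: 33.8 MHz, 41 MHz.
k=2: 71.2 MHz, 78.4 MHz.
k=3: 108.6 MHz, 115.8 MHz.
Within [20.4 MHz, 97.4 MHz]: 33.8 MHz, 41 MHz, 71.2 MHz, 78.4 MHz.

33.8 MHz, 41 MHz, 71.2 MHz, 78.4 MHz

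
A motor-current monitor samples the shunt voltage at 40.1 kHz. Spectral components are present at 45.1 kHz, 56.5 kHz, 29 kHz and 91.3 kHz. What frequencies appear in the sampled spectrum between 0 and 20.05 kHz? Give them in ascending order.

5 kHz, 11.1 kHz, 16.4 kHz

fs/2 = 20.05 kHz.
45.1 kHz mod fs = 5 kHz.
5 kHz ≤ fs/2 = 20.05 kHz, appears at 5 kHz.
56.5 kHz mod fs = 16.4 kHz.
16.4 kHz ≤ fs/2 = 20.05 kHz, appears at 16.4 kHz.
29 kHz > fs/2 = 20.05 kHz, folds to fs − 29 kHz = 11.1 kHz.
91.3 kHz mod fs = 11.1 kHz.
11.1 kHz ≤ fs/2 = 20.05 kHz, appears at 11.1 kHz.
Distinct values: {5 kHz, 11.1 kHz, 16.4 kHz}.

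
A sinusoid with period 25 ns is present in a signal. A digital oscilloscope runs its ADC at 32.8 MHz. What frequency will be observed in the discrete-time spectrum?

T = 25 ns → f = 1/T = 40 MHz.
40 MHz mod fs = 7.2 MHz.
7.2 MHz ≤ fs/2 = 16.4 MHz, appears at 7.2 MHz.

7.2 MHz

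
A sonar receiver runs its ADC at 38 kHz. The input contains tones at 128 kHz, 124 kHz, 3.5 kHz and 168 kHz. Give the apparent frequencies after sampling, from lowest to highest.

3.5 kHz, 10 kHz, 14 kHz, 16 kHz

fs/2 = 19 kHz.
128 kHz mod fs = 14 kHz.
14 kHz ≤ fs/2 = 19 kHz, appears at 14 kHz.
124 kHz mod fs = 10 kHz.
10 kHz ≤ fs/2 = 19 kHz, appears at 10 kHz.
3.5 kHz ≤ fs/2 = 19 kHz, passes unchanged.
168 kHz mod fs = 16 kHz.
16 kHz ≤ fs/2 = 19 kHz, appears at 16 kHz.
Distinct values: {3.5 kHz, 10 kHz, 14 kHz, 16 kHz}.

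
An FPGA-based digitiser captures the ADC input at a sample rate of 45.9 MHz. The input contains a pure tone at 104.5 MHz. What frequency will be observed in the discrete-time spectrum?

12.7 MHz

104.5 MHz mod fs = 12.7 MHz.
12.7 MHz ≤ fs/2 = 22.95 MHz, appears at 12.7 MHz.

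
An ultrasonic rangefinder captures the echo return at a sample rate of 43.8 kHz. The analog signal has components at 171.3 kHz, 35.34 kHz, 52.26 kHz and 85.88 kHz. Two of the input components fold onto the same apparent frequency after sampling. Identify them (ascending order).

35.34 kHz, 52.26 kHz

fs/2 = 21.9 kHz.
171.3 kHz mod fs = 39.9 kHz.
39.9 kHz > fs/2 = 21.9 kHz, folds to fs − 39.9 kHz = 3.9 kHz.
35.34 kHz > fs/2 = 21.9 kHz, folds to fs − 35.34 kHz = 8.46 kHz.
52.26 kHz mod fs = 8.46 kHz.
8.46 kHz ≤ fs/2 = 21.9 kHz, appears at 8.46 kHz.
85.88 kHz mod fs = 42.08 kHz.
42.08 kHz > fs/2 = 21.9 kHz, folds to fs − 42.08 kHz = 1.72 kHz.
35.34 kHz and 52.26 kHz both map to 8.46 kHz.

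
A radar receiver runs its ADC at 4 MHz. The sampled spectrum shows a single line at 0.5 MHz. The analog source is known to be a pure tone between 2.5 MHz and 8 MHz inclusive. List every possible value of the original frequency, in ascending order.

Frequencies that alias to 0.5 MHz are k·fs ± 0.5 MHz for integer k ≥ 0.
k=0: 0.5 MHz.
k=1: 3.5 MHz, 4.5 MHz.
k=2: 7.5 MHz, 8.5 MHz.
k=3: 11.5 MHz, 12.5 MHz.
Within [2.5 MHz, 8 MHz]: 3.5 MHz, 4.5 MHz, 7.5 MHz.

3.5 MHz, 4.5 MHz, 7.5 MHz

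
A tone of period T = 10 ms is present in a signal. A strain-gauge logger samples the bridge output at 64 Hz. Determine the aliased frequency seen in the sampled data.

T = 10 ms → f = 1/T = 100 Hz.
100 Hz mod fs = 36 Hz.
36 Hz > fs/2 = 32 Hz, folds to fs − 36 Hz = 28 Hz.

28 Hz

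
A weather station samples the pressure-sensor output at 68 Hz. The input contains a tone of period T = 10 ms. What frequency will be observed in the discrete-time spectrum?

32 Hz

T = 10 ms → f = 1/T = 100 Hz.
100 Hz mod fs = 32 Hz.
32 Hz ≤ fs/2 = 34 Hz, appears at 32 Hz.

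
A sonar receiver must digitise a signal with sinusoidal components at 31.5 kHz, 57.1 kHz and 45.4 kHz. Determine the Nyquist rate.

Highest-frequency component: 57.1 kHz.
Nyquist rate = 2 × 57.1 kHz = 114.2 kHz.

114.2 kHz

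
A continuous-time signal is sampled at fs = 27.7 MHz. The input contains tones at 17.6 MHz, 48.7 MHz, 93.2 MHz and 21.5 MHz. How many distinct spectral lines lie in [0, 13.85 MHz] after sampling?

fs/2 = 13.85 MHz.
17.6 MHz > fs/2 = 13.85 MHz, folds to fs − 17.6 MHz = 10.1 MHz.
48.7 MHz mod fs = 21 MHz.
21 MHz > fs/2 = 13.85 MHz, folds to fs − 21 MHz = 6.7 MHz.
93.2 MHz mod fs = 10.1 MHz.
10.1 MHz ≤ fs/2 = 13.85 MHz, appears at 10.1 MHz.
21.5 MHz > fs/2 = 13.85 MHz, folds to fs − 21.5 MHz = 6.2 MHz.
Distinct values: {6.2 MHz, 6.7 MHz, 10.1 MHz} → 3.

3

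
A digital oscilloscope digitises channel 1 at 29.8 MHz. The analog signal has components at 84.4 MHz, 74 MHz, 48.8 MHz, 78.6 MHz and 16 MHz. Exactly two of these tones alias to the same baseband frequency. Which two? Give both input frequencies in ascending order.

fs/2 = 14.9 MHz.
84.4 MHz mod fs = 24.8 MHz.
24.8 MHz > fs/2 = 14.9 MHz, folds to fs − 24.8 MHz = 5 MHz.
74 MHz mod fs = 14.4 MHz.
14.4 MHz ≤ fs/2 = 14.9 MHz, appears at 14.4 MHz.
48.8 MHz mod fs = 19 MHz.
19 MHz > fs/2 = 14.9 MHz, folds to fs − 19 MHz = 10.8 MHz.
78.6 MHz mod fs = 19 MHz.
19 MHz > fs/2 = 14.9 MHz, folds to fs − 19 MHz = 10.8 MHz.
16 MHz > fs/2 = 14.9 MHz, folds to fs − 16 MHz = 13.8 MHz.
48.8 MHz and 78.6 MHz both map to 10.8 MHz.

48.8 MHz, 78.6 MHz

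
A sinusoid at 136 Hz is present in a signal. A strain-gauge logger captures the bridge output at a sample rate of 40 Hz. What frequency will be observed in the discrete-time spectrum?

136 Hz mod fs = 16 Hz.
16 Hz ≤ fs/2 = 20 Hz, appears at 16 Hz.

16 Hz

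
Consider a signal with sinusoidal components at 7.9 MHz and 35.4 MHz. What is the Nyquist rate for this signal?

70.8 MHz

Highest-frequency component: 35.4 MHz.
Nyquist rate = 2 × 35.4 MHz = 70.8 MHz.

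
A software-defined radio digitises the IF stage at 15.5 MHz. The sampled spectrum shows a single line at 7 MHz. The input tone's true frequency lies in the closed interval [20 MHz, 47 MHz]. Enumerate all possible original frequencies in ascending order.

22.5 MHz, 24 MHz, 38 MHz, 39.5 MHz

Frequencies that alias to 7 MHz are k·fs ± 7 MHz for integer k ≥ 0.
k=0: 7 MHz.
k=1: 8.5 MHz, 22.5 MHz.
k=2: 24 MHz, 38 MHz.
k=3: 39.5 MHz, 53.5 MHz.
k=4: 55 MHz, 69 MHz.
Within [20 MHz, 47 MHz]: 22.5 MHz, 24 MHz, 38 MHz, 39.5 MHz.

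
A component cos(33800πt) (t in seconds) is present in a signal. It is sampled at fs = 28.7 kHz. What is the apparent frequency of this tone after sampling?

ω = 33800π rad/s → f = ω/(2π) = 16900 Hz = 16.9 kHz.
16.9 kHz > fs/2 = 14.35 kHz, folds to fs − 16.9 kHz = 11.8 kHz.

11.8 kHz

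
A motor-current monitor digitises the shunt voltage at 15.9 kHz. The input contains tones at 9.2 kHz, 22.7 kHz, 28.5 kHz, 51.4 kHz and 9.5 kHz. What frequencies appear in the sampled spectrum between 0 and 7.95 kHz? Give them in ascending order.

fs/2 = 7.95 kHz.
9.2 kHz > fs/2 = 7.95 kHz, folds to fs − 9.2 kHz = 6.7 kHz.
22.7 kHz mod fs = 6.8 kHz.
6.8 kHz ≤ fs/2 = 7.95 kHz, appears at 6.8 kHz.
28.5 kHz mod fs = 12.6 kHz.
12.6 kHz > fs/2 = 7.95 kHz, folds to fs − 12.6 kHz = 3.3 kHz.
51.4 kHz mod fs = 3.7 kHz.
3.7 kHz ≤ fs/2 = 7.95 kHz, appears at 3.7 kHz.
9.5 kHz > fs/2 = 7.95 kHz, folds to fs − 9.5 kHz = 6.4 kHz.
Distinct values: {3.3 kHz, 3.7 kHz, 6.4 kHz, 6.7 kHz, 6.8 kHz}.

3.3 kHz, 3.7 kHz, 6.4 kHz, 6.7 kHz, 6.8 kHz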